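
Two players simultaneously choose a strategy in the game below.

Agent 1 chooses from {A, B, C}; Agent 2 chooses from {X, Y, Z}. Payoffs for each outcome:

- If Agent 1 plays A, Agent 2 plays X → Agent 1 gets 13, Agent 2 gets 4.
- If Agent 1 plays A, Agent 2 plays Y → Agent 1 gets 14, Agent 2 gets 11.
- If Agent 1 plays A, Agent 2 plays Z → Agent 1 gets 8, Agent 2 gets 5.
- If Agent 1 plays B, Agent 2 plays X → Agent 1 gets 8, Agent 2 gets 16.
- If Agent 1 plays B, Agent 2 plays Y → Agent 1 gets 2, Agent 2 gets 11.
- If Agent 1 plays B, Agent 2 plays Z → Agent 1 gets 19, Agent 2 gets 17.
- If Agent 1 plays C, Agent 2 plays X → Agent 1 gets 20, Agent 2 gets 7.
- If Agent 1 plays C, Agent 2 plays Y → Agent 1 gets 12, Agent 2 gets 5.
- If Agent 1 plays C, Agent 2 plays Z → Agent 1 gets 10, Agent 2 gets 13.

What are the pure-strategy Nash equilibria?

(A, Y) and (B, Z)

Check each profile: it is a Nash equilibrium iff no player can strictly gain by switching unilaterally.
(A, X): Agent 1 can switch to C (13 → 20). Not NE.
(A, Y): Agent 1 gets 14, best alternative 12; Agent 2 gets 11, best alternative 5. No profitable deviation — NE.
(A, Z): Agent 1 can switch to B (8 → 19). Not NE.
(B, X): Agent 1 can switch to A (8 → 13). Not NE.
(B, Y): Agent 1 can switch to A (2 → 14). Not NE.
(B, Z): Agent 1 gets 19, best alternative 10; Agent 2 gets 17, best alternative 16. No profitable deviation — NE.
(C, X): Agent 2 can switch to Z (7 → 13). Not NE.
(C, Y): Agent 1 can switch to A (12 → 14). Not NE.
(C, Z): Agent 1 can switch to B (10 → 19). Not NE.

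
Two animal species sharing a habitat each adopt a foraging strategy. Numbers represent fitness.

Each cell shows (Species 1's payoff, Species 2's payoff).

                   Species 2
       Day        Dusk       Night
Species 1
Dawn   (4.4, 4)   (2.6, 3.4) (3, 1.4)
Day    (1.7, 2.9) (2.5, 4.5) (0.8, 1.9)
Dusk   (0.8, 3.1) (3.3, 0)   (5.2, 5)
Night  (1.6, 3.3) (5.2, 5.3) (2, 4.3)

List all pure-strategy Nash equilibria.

For each player, find the best response to each opponent profile; mutual best responses are the pure NE.
Species 1 against Day: payoffs 4.4, 1.7, 0.8, 1.6 → best response Dawn.
Species 1 against Dusk: payoffs 2.6, 2.5, 3.3, 5.2 → best response Night.
Species 1 against Night: payoffs 3, 0.8, 5.2, 2 → best response Dusk.
Species 2 against Dawn: payoffs 4, 3.4, 1.4 → best response Day.
Species 2 against Day: payoffs 2.9, 4.5, 1.9 → best response Dusk.
Species 2 against Dusk: payoffs 3.1, 0, 5 → best response Night.
Species 2 against Night: payoffs 3.3, 5.3, 4.3 → best response Dusk.
Mutual best responses: (Dawn, Day); (Dusk, Night); (Night, Dusk).

(Dawn, Day) and (Dusk, Night) and (Night, Dusk)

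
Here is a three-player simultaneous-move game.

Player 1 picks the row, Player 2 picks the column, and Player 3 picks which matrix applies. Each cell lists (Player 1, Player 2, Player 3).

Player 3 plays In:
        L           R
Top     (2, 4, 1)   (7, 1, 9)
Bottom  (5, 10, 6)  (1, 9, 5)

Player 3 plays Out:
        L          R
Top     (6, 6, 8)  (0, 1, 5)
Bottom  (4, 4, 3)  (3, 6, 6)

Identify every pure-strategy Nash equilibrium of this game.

Player 1 against (L, In): payoffs 2, 5 → best response Bottom.
Player 1 against (L, Out): payoffs 6, 4 → best response Top.
Player 1 against (R, In): payoffs 7, 1 → best response Top.
Player 1 against (R, Out): payoffs 0, 3 → best response Bottom.
Player 2 against (Top, In): payoffs 4, 1 → best response L.
Player 2 against (Top, Out): payoffs 6, 1 → best response L.
Player 2 against (Bottom, In): payoffs 10, 9 → best response L.
Player 2 against (Bottom, Out): payoffs 4, 6 → best response R.
Player 3 against (Top, L): payoffs 1, 8 → best response Out.
Player 3 against (Top, R): payoffs 9, 5 → best response In.
Player 3 against (Bottom, L): payoffs 6, 3 → best response In.
Player 3 against (Bottom, R): payoffs 5, 6 → best response Out.
Mutual best responses: (Top, L, Out); (Bottom, L, In); (Bottom, R, Out).

The pure Nash equilibria are (Top, L, Out); (Bottom, L, In); (Bottom, R, Out).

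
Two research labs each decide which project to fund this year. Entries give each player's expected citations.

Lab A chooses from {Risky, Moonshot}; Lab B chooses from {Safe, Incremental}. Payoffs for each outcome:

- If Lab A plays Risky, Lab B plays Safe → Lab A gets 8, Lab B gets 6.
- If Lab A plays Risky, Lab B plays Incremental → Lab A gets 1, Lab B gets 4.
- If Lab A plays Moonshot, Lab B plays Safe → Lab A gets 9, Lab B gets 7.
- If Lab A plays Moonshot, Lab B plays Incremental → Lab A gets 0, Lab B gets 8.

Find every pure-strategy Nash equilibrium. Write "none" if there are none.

(Risky, Safe): Lab A can switch to Moonshot (8 → 9). Not NE.
(Risky, Incremental): Lab B can switch to Safe (4 → 6). Not NE.
(Moonshot, Safe): Lab B can switch to Incremental (7 → 8). Not NE.
(Moonshot, Incremental): Lab A can switch to Risky (0 → 1). Not NE.

none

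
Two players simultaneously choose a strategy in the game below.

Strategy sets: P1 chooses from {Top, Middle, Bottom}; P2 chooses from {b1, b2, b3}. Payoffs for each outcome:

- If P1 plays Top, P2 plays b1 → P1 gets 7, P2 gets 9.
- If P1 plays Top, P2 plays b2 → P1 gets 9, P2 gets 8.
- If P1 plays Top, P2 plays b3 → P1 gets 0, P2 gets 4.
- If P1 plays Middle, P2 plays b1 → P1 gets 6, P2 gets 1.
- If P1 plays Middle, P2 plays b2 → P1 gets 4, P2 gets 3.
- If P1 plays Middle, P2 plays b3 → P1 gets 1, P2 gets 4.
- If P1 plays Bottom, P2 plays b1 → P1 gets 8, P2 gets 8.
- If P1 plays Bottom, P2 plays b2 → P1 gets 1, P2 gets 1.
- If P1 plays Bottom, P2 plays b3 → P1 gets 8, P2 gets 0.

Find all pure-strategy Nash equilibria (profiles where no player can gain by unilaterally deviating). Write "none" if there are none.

(Bottom, b1)

Check each profile: it is a Nash equilibrium iff no player can strictly gain by switching unilaterally.
(Top, b1): P1 can switch to Bottom (7 → 8). Not NE.
(Top, b2): P2 can switch to b1 (8 → 9). Not NE.
(Top, b3): P1 can switch to Middle (0 → 1). Not NE.
(Middle, b1): P1 can switch to Top (6 → 7). Not NE.
(Middle, b2): P1 can switch to Top (4 → 9). Not NE.
(Middle, b3): P1 can switch to Bottom (1 → 8). Not NE.
(Bottom, b1): P1 gets 8, best alternative 7; P2 gets 8, best alternative 1. No profitable deviation — NE.
(The remaining 2 profiles each have a profitable deviation by the same check.)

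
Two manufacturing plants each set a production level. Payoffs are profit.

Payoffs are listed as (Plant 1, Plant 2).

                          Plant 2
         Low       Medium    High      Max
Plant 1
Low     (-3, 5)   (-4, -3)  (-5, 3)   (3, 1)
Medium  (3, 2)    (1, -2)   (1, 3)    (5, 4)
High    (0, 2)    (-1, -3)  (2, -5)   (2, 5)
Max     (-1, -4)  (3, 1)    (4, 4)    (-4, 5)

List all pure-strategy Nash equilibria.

Pure NE: (Medium, Max)

For each strategy profile, look for a profitable unilateral deviation.
(Low, Low): Plant 1 can switch to Medium (-3 → 3). Not NE.
(Low, Medium): Plant 1 can switch to Medium (-4 → 1). Not NE.
(Low, High): Plant 1 can switch to Medium (-5 → 1). Not NE.
(Low, Max): Plant 1 can switch to Medium (3 → 5). Not NE.
(Medium, Low): Plant 2 can switch to High (2 → 3). Not NE.
(Medium, Medium): Plant 1 can switch to Max (1 → 3). Not NE.
(Medium, High): Plant 1 can switch to High (1 → 2). Not NE.
(Medium, Max): Plant 1 gets 5, best alternative 3; Plant 2 gets 4, best alternative 3. No profitable deviation — NE.
(High, Low): Plant 1 can switch to Medium (0 → 3). Not NE.
(High, Medium): Plant 1 can switch to Medium (-1 → 1). Not NE.
(High, High): Plant 1 can switch to Max (2 → 4). Not NE.
(High, Max): Plant 1 can switch to Low (2 → 3). Not NE.
(Max, Low): Plant 1 can switch to Medium (-1 → 3). Not NE.
(The remaining 3 profiles each have a profitable deviation by the same check.)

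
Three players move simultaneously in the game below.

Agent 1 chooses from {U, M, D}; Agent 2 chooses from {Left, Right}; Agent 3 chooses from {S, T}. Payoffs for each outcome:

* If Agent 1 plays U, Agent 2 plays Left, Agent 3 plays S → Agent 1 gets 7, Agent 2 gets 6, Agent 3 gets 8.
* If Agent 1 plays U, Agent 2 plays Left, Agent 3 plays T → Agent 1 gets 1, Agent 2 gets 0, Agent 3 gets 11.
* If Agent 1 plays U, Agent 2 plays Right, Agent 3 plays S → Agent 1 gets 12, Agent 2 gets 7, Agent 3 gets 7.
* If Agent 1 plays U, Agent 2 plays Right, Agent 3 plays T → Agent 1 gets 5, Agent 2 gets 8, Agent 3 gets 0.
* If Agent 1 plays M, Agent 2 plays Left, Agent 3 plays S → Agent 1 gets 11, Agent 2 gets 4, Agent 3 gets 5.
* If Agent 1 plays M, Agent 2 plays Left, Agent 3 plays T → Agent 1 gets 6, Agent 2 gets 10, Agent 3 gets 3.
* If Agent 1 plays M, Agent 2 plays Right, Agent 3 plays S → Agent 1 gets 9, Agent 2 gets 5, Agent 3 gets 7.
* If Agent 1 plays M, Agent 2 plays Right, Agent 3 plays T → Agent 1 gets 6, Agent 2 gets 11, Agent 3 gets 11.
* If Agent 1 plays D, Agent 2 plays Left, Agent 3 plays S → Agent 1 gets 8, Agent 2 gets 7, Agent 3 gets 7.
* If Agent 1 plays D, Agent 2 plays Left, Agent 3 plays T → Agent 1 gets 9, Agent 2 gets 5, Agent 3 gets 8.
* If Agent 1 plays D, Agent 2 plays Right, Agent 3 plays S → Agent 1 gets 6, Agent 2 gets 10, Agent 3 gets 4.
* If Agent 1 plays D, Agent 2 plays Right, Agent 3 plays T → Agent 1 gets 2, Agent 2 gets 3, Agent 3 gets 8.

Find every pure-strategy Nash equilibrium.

(U, Right, S), (M, Right, T), (D, Left, T)

Agent 1 against (Left, S): payoffs 7, 11, 8 → best response M.
Agent 1 against (Left, T): payoffs 1, 6, 9 → best response D.
Agent 1 against (Right, S): payoffs 12, 9, 6 → best response U.
Agent 1 against (Right, T): payoffs 5, 6, 2 → best response M.
Agent 2 against (U, S): payoffs 6, 7 → best response Right.
Agent 2 against (U, T): payoffs 0, 8 → best response Right.
Agent 2 against (M, S): payoffs 4, 5 → best response Right.
Agent 2 against (M, T): payoffs 10, 11 → best response Right.
Agent 2 against (D, S): payoffs 7, 10 → best response Right.
Agent 2 against (D, T): payoffs 5, 3 → best response Left.
Agent 3 against (U, Left): payoffs 8, 11 → best response T.
Agent 3 against (U, Right): payoffs 7, 0 → best response S.
Agent 3 against (M, Left): payoffs 5, 3 → best response S.
Agent 3 against (M, Right): payoffs 7, 11 → best response T.
Agent 3 against (D, Left): payoffs 7, 8 → best response T.
Agent 3 against (D, Right): payoffs 4, 8 → best response T.
Mutual best responses: (U, Right, S); (M, Right, T); (D, Left, T).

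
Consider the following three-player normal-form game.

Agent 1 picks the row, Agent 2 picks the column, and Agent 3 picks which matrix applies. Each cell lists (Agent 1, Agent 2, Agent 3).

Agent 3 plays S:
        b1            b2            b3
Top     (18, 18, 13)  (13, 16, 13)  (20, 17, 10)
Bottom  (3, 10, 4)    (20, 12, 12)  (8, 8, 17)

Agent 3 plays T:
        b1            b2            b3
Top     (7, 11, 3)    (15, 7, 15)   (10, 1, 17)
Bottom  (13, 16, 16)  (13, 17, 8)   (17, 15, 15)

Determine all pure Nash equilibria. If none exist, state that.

Pure-strategy Nash equilibria: (Top, b1, S) and (Bottom, b2, S)

Check each profile: it is a Nash equilibrium iff no player can strictly gain by switching unilaterally.
(Top, b1, S): Agent 1 gets 18, best alternative 3; Agent 2 gets 18, best alternative 17; Agent 3 gets 13, best alternative 3. No profitable deviation — NE.
(Top, b1, T): Agent 1 can switch to Bottom (7 → 13). Not NE.
(Top, b2, S): Agent 1 can switch to Bottom (13 → 20). Not NE.
(Top, b2, T): Agent 2 can switch to b1 (7 → 11). Not NE.
(Top, b3, S): Agent 2 can switch to b1 (17 → 18). Not NE.
(Top, b3, T): Agent 1 can switch to Bottom (10 → 17). Not NE.
(Bottom, b1, S): Agent 1 can switch to Top (3 → 18). Not NE.
(Bottom, b1, T): Agent 2 can switch to b2 (16 → 17). Not NE.
(Bottom, b2, S): Agent 1 gets 20, best alternative 13; Agent 2 gets 12, best alternative 10; Agent 3 gets 12, best alternative 8. No profitable deviation — NE.
(Bottom, b2, T): Agent 1 can switch to Top (13 → 15). Not NE.
(Bottom, b3, S): Agent 1 can switch to Top (8 → 20). Not NE.
(Bottom, b3, T): Agent 2 can switch to b1 (15 → 16). Not NE.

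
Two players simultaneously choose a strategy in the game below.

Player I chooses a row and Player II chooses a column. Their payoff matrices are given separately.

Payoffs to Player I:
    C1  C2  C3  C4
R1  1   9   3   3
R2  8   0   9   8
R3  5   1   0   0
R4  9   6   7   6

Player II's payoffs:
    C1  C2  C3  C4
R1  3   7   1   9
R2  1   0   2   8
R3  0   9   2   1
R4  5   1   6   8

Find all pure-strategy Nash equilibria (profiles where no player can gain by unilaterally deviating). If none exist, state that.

For each player, find the best response to each opponent profile; mutual best responses are the pure NE.
Player I against C1: payoffs 1, 8, 5, 9 → best response R4.
Player I against C2: payoffs 9, 0, 1, 6 → best response R1.
Player I against C3: payoffs 3, 9, 0, 7 → best response R2.
Player I against C4: payoffs 3, 8, 0, 6 → best response R2.
Player II against R1: payoffs 3, 7, 1, 9 → best response C4.
Player II against R2: payoffs 1, 0, 2, 8 → best response C4.
Player II against R3: payoffs 0, 9, 2, 1 → best response C2.
Player II against R4: payoffs 5, 1, 6, 8 → best response C4.
Mutual best responses: (R2, C4).

Pure NE: (R2, C4)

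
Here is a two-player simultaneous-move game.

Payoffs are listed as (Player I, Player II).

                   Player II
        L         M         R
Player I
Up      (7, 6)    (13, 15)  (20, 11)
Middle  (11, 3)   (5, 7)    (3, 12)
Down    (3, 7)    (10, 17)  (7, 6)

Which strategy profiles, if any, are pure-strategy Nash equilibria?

Pure NE: (Up, M)

Player I against L: payoffs 7, 11, 3 → best response Middle.
Player I against M: payoffs 13, 5, 10 → best response Up.
Player I against R: payoffs 20, 3, 7 → best response Up.
Player II against Up: payoffs 6, 15, 11 → best response M.
Player II against Middle: payoffs 3, 7, 12 → best response R.
Player II against Down: payoffs 7, 17, 6 → best response M.
Mutual best responses: (Up, M).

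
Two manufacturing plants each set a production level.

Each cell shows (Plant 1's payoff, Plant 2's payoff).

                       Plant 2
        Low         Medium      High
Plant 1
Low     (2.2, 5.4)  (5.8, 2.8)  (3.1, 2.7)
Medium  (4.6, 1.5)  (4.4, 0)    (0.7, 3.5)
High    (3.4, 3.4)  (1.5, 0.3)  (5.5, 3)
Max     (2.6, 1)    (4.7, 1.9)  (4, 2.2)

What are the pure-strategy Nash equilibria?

none

(Low, Low): Plant 1 can switch to Medium (2.2 → 4.6). Not NE.
(Low, Medium): Plant 2 can switch to Low (2.8 → 5.4). Not NE.
(Low, High): Plant 1 can switch to High (3.1 → 5.5). Not NE.
(Medium, Low): Plant 2 can switch to High (1.5 → 3.5). Not NE.
(Medium, Medium): Plant 1 can switch to Low (4.4 → 5.8). Not NE.
(Medium, High): Plant 1 can switch to Low (0.7 → 3.1). Not NE.
(High, Low): Plant 1 can switch to Medium (3.4 → 4.6). Not NE.
(High, Medium): Plant 1 can switch to Low (1.5 → 5.8). Not NE.
(The remaining 4 profiles each have a profitable deviation by the same check.)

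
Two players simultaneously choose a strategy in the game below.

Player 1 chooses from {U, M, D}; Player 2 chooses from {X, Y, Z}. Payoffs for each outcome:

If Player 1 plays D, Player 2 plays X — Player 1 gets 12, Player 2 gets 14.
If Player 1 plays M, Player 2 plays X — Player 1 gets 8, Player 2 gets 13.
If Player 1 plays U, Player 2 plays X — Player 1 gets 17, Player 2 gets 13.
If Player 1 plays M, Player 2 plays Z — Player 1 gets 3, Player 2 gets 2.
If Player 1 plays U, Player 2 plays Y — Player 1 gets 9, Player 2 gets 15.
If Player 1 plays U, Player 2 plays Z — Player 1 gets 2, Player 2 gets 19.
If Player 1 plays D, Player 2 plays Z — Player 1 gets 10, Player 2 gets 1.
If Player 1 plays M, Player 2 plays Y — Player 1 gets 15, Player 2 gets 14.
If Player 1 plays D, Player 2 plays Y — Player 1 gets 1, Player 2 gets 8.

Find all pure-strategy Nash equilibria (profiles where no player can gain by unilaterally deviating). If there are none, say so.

For each strategy profile, look for a profitable unilateral deviation.
(U, X): Player 2 can switch to Y (13 → 15). Not NE.
(U, Y): Player 1 can switch to M (9 → 15). Not NE.
(U, Z): Player 1 can switch to M (2 → 3). Not NE.
(M, X): Player 1 can switch to U (8 → 17). Not NE.
(M, Y): Player 1 gets 15, best alternative 9; Player 2 gets 14, best alternative 13. No profitable deviation — NE.
(M, Z): Player 1 can switch to D (3 → 10). Not NE.
(D, X): Player 1 can switch to U (12 → 17). Not NE.
(D, Y): Player 1 can switch to U (1 → 9). Not NE.
(D, Z): Player 2 can switch to X (1 → 14). Not NE.

(M, Y)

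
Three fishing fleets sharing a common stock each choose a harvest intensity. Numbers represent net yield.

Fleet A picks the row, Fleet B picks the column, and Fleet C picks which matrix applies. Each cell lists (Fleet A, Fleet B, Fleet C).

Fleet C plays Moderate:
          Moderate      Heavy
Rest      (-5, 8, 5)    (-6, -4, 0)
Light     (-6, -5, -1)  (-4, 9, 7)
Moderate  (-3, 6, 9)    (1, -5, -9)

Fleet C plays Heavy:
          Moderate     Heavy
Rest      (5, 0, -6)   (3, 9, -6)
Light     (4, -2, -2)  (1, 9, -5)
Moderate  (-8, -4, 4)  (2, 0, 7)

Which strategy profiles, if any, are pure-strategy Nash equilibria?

The unique pure-strategy Nash equilibrium is (Moderate, Moderate, Moderate).

Fleet A against (Moderate, Moderate): payoffs -5, -6, -3 → best response Moderate.
Fleet A against (Moderate, Heavy): payoffs 5, 4, -8 → best response Rest.
Fleet A against (Heavy, Moderate): payoffs -6, -4, 1 → best response Moderate.
Fleet A against (Heavy, Heavy): payoffs 3, 1, 2 → best response Rest.
Fleet B against (Rest, Moderate): payoffs 8, -4 → best response Moderate.
Fleet B against (Rest, Heavy): payoffs 0, 9 → best response Heavy.
Fleet B against (Light, Moderate): payoffs -5, 9 → best response Heavy.
Fleet B against (Light, Heavy): payoffs -2, 9 → best response Heavy.
Fleet B against (Moderate, Moderate): payoffs 6, -5 → best response Moderate.
Fleet B against (Moderate, Heavy): payoffs -4, 0 → best response Heavy.
Fleet C against (Rest, Moderate): payoffs 5, -6 → best response Moderate.
Fleet C against (Rest, Heavy): payoffs 0, -6 → best response Moderate.
Fleet C against (Light, Moderate): payoffs -1, -2 → best response Moderate.
Fleet C against (Light, Heavy): payoffs 7, -5 → best response Moderate.
Fleet C against (Moderate, Moderate): payoffs 9, 4 → best response Moderate.
Fleet C against (Moderate, Heavy): payoffs -9, 7 → best response Heavy.
Mutual best responses: (Moderate, Moderate, Moderate).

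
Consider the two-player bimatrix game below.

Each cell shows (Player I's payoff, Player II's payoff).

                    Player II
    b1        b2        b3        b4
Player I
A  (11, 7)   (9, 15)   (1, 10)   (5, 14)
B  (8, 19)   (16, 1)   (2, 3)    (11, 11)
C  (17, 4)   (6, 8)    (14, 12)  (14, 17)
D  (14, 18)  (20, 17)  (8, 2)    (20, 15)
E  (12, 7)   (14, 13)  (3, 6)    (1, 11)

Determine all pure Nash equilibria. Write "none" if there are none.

Player I against b1: payoffs 11, 8, 17, 14, 12 → best response C.
Player I against b2: payoffs 9, 16, 6, 20, 14 → best response D.
Player I against b3: payoffs 1, 2, 14, 8, 3 → best response C.
Player I against b4: payoffs 5, 11, 14, 20, 1 → best response D.
Player II against A: payoffs 7, 15, 10, 14 → best response b2.
Player II against B: payoffs 19, 1, 3, 11 → best response b1.
Player II against C: payoffs 4, 8, 12, 17 → best response b4.
Player II against D: payoffs 18, 17, 2, 15 → best response b1.
Player II against E: payoffs 7, 13, 6, 11 → best response b2.
No profile is a mutual best response for all players.

This game has no pure Nash equilibrium.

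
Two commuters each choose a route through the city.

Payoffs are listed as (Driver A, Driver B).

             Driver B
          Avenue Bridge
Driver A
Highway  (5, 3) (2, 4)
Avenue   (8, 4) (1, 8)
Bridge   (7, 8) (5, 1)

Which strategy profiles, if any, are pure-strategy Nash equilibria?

No pure-strategy Nash equilibrium.

(Highway, Avenue): Driver A can switch to Avenue (5 → 8). Not NE.
(Highway, Bridge): Driver A can switch to Bridge (2 → 5). Not NE.
(Avenue, Avenue): Driver B can switch to Bridge (4 → 8). Not NE.
(Avenue, Bridge): Driver A can switch to Highway (1 → 2). Not NE.
(Bridge, Avenue): Driver A can switch to Avenue (7 → 8). Not NE.
(Bridge, Bridge): Driver B can switch to Avenue (1 → 8). Not NE.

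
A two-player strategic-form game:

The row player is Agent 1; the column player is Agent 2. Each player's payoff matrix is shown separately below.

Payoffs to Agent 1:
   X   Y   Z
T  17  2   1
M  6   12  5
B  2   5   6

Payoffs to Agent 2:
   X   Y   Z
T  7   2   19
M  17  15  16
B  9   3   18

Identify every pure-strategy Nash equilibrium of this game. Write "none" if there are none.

For each strategy profile, look for a profitable unilateral deviation.
(T, X): Agent 2 can switch to Z (7 → 19). Not NE.
(T, Y): Agent 1 can switch to M (2 → 12). Not NE.
(T, Z): Agent 1 can switch to M (1 → 5). Not NE.
(M, X): Agent 1 can switch to T (6 → 17). Not NE.
(M, Y): Agent 2 can switch to X (15 → 17). Not NE.
(M, Z): Agent 1 can switch to B (5 → 6). Not NE.
(B, X): Agent 1 can switch to T (2 → 17). Not NE.
(B, Y): Agent 1 can switch to M (5 → 12). Not NE.
(B, Z): Agent 1 gets 6, best alternative 5; Agent 2 gets 18, best alternative 9. No profitable deviation — NE.

The unique pure-strategy Nash equilibrium is (B, Z).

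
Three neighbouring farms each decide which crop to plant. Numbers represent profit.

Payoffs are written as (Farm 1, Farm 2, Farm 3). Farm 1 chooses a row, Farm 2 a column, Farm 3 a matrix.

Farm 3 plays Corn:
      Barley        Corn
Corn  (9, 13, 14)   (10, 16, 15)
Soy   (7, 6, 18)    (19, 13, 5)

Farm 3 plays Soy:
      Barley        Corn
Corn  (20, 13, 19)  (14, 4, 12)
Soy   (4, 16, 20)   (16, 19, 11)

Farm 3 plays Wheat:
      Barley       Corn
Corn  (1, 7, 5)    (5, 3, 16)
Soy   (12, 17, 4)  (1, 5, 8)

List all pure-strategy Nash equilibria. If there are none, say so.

(Corn, Barley, Soy), (Soy, Corn, Soy)

Check each profile: it is a Nash equilibrium iff no player can strictly gain by switching unilaterally.
(Corn, Barley, Corn): Farm 2 can switch to Corn (13 → 16). Not NE.
(Corn, Barley, Soy): Farm 1 gets 20, best alternative 4; Farm 2 gets 13, best alternative 4; Farm 3 gets 19, best alternative 14. No profitable deviation — NE.
(Corn, Barley, Wheat): Farm 1 can switch to Soy (1 → 12). Not NE.
(Corn, Corn, Corn): Farm 1 can switch to Soy (10 → 19). Not NE.
(Corn, Corn, Soy): Farm 1 can switch to Soy (14 → 16). Not NE.
(Corn, Corn, Wheat): Farm 2 can switch to Barley (3 → 7). Not NE.
(Soy, Barley, Corn): Farm 1 can switch to Corn (7 → 9). Not NE.
(Soy, Corn, Soy): Farm 1 gets 16, best alternative 14; Farm 2 gets 19, best alternative 16; Farm 3 gets 11, best alternative 8. No profitable deviation — NE.
(The remaining 4 profiles each have a profitable deviation by the same check.)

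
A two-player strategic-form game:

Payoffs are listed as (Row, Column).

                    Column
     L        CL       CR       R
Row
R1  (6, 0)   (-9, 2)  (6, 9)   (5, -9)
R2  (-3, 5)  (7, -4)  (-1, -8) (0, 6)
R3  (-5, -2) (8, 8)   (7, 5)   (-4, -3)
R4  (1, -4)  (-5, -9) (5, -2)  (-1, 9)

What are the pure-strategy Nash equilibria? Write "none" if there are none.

(R3, CL)

Row against L: payoffs 6, -3, -5, 1 → best response R1.
Row against CL: payoffs -9, 7, 8, -5 → best response R3.
Row against CR: payoffs 6, -1, 7, 5 → best response R3.
Row against R: payoffs 5, 0, -4, -1 → best response R1.
Column against R1: payoffs 0, 2, 9, -9 → best response CR.
Column against R2: payoffs 5, -4, -8, 6 → best response R.
Column against R3: payoffs -2, 8, 5, -3 → best response CL.
Column against R4: payoffs -4, -9, -2, 9 → best response R.
Mutual best responses: (R3, CL).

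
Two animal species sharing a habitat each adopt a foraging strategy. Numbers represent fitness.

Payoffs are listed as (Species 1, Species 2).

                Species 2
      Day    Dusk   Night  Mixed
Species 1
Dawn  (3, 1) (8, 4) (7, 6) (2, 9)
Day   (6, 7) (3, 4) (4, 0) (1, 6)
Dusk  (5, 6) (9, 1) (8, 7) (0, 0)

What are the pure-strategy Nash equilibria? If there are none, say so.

(Dawn, Day): Species 1 can switch to Day (3 → 6). Not NE.
(Dawn, Dusk): Species 1 can switch to Dusk (8 → 9). Not NE.
(Dawn, Night): Species 1 can switch to Dusk (7 → 8). Not NE.
(Dawn, Mixed): Species 1 gets 2, best alternative 1; Species 2 gets 9, best alternative 6. No profitable deviation — NE.
(Day, Day): Species 1 gets 6, best alternative 5; Species 2 gets 7, best alternative 6. No profitable deviation — NE.
(Day, Dusk): Species 1 can switch to Dawn (3 → 8). Not NE.
(Day, Night): Species 1 can switch to Dawn (4 → 7). Not NE.
(Day, Mixed): Species 1 can switch to Dawn (1 → 2). Not NE.
(Dusk, Day): Species 1 can switch to Day (5 → 6). Not NE.
(Dusk, Dusk): Species 2 can switch to Day (1 → 6). Not NE.
(Dusk, Night): Species 1 gets 8, best alternative 7; Species 2 gets 7, best alternative 6. No profitable deviation — NE.
(The remaining 1 profile has a profitable deviation by the same check.)

Pure-strategy Nash equilibria: (Dawn, Mixed); (Day, Day); (Dusk, Night)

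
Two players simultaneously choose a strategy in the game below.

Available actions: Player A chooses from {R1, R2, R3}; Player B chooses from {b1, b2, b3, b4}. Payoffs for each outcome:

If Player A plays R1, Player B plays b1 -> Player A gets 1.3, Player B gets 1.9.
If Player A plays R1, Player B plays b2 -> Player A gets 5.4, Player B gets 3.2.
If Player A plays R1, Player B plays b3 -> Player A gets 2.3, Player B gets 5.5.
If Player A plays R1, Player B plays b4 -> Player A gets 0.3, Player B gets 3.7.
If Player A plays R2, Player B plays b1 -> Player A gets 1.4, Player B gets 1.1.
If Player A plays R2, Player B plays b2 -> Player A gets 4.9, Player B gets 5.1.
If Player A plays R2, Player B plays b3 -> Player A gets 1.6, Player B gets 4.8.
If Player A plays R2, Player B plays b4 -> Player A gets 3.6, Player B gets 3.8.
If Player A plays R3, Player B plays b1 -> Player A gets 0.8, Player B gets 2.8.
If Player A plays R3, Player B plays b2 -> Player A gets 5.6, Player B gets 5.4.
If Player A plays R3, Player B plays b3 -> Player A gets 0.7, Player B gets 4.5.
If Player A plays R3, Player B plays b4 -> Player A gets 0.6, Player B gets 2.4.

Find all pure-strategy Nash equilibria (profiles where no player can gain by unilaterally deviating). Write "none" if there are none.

(R1, b1): Player A can switch to R2 (1.3 → 1.4). Not NE.
(R1, b2): Player A can switch to R3 (5.4 → 5.6). Not NE.
(R1, b3): Player A gets 2.3, best alternative 1.6; Player B gets 5.5, best alternative 3.7. No profitable deviation — NE.
(R1, b4): Player A can switch to R2 (0.3 → 3.6). Not NE.
(R2, b1): Player B can switch to b2 (1.1 → 5.1). Not NE.
(R2, b2): Player A can switch to R1 (4.9 → 5.4). Not NE.
(R2, b3): Player A can switch to R1 (1.6 → 2.3). Not NE.
(R2, b4): Player B can switch to b2 (3.8 → 5.1). Not NE.
(R3, b1): Player A can switch to R1 (0.8 → 1.3). Not NE.
(R3, b2): Player A gets 5.6, best alternative 5.4; Player B gets 5.4, best alternative 4.5. No profitable deviation — NE.
(R3, b3): Player A can switch to R1 (0.7 → 2.3). Not NE.
(R3, b4): Player A can switch to R2 (0.6 → 3.6). Not NE.

The pure Nash equilibria are (R1, b3) and (R3, b2).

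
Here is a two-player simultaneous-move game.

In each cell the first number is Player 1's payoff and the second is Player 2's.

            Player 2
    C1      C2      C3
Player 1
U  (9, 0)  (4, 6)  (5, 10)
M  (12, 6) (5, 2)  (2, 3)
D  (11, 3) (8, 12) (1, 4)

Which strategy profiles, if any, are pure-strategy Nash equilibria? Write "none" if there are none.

Player 1 against C1: payoffs 9, 12, 11 → best response M.
Player 1 against C2: payoffs 4, 5, 8 → best response D.
Player 1 against C3: payoffs 5, 2, 1 → best response U.
Player 2 against U: payoffs 0, 6, 10 → best response C3.
Player 2 against M: payoffs 6, 2, 3 → best response C1.
Player 2 against D: payoffs 3, 12, 4 → best response C2.
Mutual best responses: (U, C3); (M, C1); (D, C2).

Pure-strategy Nash equilibria: (U, C3) and (M, C1) and (D, C2)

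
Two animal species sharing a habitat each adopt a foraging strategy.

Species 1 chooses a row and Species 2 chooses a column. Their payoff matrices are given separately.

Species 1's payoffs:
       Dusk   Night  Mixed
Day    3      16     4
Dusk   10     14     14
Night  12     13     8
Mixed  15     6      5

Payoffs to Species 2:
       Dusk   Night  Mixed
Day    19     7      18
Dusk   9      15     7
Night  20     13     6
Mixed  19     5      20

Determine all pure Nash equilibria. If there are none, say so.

none

Species 1 against Dusk: payoffs 3, 10, 12, 15 → best response Mixed.
Species 1 against Night: payoffs 16, 14, 13, 6 → best response Day.
Species 1 against Mixed: payoffs 4, 14, 8, 5 → best response Dusk.
Species 2 against Day: payoffs 19, 7, 18 → best response Dusk.
Species 2 against Dusk: payoffs 9, 15, 7 → best response Night.
Species 2 against Night: payoffs 20, 13, 6 → best response Dusk.
Species 2 against Mixed: payoffs 19, 5, 20 → best response Mixed.
No profile is a mutual best response for all players.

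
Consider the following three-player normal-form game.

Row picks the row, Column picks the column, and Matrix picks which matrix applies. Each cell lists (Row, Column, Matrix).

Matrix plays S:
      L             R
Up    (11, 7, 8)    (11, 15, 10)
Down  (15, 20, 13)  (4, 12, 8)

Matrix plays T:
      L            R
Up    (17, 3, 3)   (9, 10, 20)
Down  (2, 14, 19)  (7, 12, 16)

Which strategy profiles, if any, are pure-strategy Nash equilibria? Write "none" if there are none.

Pure NE: (Up, R, T)

Row against (L, S): payoffs 11, 15 → best response Down.
Row against (L, T): payoffs 17, 2 → best response Up.
Row against (R, S): payoffs 11, 4 → best response Up.
Row against (R, T): payoffs 9, 7 → best response Up.
Column against (Up, S): payoffs 7, 15 → best response R.
Column against (Up, T): payoffs 3, 10 → best response R.
Column against (Down, S): payoffs 20, 12 → best response L.
Column against (Down, T): payoffs 14, 12 → best response L.
Matrix against (Up, L): payoffs 8, 3 → best response S.
Matrix against (Up, R): payoffs 10, 20 → best response T.
Matrix against (Down, L): payoffs 13, 19 → best response T.
Matrix against (Down, R): payoffs 8, 16 → best response T.
Mutual best responses: (Up, R, T).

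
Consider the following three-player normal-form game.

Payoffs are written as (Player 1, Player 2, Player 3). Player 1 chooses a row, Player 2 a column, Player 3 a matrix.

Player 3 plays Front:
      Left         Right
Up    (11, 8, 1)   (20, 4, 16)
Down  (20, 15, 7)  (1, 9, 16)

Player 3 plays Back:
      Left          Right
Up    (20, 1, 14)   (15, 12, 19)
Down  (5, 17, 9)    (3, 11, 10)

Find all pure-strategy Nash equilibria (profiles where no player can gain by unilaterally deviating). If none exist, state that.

Player 1 against (Left, Front): payoffs 11, 20 → best response Down.
Player 1 against (Left, Back): payoffs 20, 5 → best response Up.
Player 1 against (Right, Front): payoffs 20, 1 → best response Up.
Player 1 against (Right, Back): payoffs 15, 3 → best response Up.
Player 2 against (Up, Front): payoffs 8, 4 → best response Left.
Player 2 against (Up, Back): payoffs 1, 12 → best response Right.
Player 2 against (Down, Front): payoffs 15, 9 → best response Left.
Player 2 against (Down, Back): payoffs 17, 11 → best response Left.
Player 3 against (Up, Left): payoffs 1, 14 → best response Back.
Player 3 against (Up, Right): payoffs 16, 19 → best response Back.
Player 3 against (Down, Left): payoffs 7, 9 → best response Back.
Player 3 against (Down, Right): payoffs 16, 10 → best response Front.
Mutual best responses: (Up, Right, Back).

The unique pure-strategy Nash equilibrium is (Up, Right, Back).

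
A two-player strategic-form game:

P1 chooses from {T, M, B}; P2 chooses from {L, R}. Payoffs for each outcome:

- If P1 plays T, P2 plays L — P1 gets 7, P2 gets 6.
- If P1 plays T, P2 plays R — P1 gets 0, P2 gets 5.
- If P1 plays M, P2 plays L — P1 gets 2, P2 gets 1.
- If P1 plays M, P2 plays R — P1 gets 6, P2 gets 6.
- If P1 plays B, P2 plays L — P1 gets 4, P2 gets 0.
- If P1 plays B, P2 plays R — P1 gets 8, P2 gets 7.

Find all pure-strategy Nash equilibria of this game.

(T, L): P1 gets 7, best alternative 4; P2 gets 6, best alternative 5. No profitable deviation — NE.
(T, R): P1 can switch to M (0 → 6). Not NE.
(M, L): P1 can switch to T (2 → 7). Not NE.
(M, R): P1 can switch to B (6 → 8). Not NE.
(B, L): P1 can switch to T (4 → 7). Not NE.
(B, R): P1 gets 8, best alternative 6; P2 gets 7, best alternative 0. No profitable deviation — NE.

Pure-strategy Nash equilibria: (T, L) and (B, R)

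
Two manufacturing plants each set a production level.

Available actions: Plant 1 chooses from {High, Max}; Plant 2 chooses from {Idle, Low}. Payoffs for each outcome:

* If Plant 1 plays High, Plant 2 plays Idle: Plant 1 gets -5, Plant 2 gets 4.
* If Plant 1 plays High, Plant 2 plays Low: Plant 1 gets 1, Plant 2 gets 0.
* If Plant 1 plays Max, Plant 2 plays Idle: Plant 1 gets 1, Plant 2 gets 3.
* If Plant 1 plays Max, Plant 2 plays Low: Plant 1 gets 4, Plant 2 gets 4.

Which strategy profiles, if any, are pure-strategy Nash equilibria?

(High, Idle): Plant 1 can switch to Max (-5 → 1). Not NE.
(High, Low): Plant 1 can switch to Max (1 → 4). Not NE.
(Max, Idle): Plant 2 can switch to Low (3 → 4). Not NE.
(Max, Low): Plant 1 gets 4, best alternative 1; Plant 2 gets 4, best alternative 3. No profitable deviation — NE.

(Max, Low)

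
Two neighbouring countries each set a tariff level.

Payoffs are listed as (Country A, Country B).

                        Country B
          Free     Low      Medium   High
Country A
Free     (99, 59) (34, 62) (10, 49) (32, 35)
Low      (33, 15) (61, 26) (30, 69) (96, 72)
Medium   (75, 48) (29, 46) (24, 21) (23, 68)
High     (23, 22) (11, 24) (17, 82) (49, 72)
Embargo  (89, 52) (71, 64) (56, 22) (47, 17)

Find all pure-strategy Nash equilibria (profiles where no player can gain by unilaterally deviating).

For each strategy profile, look for a profitable unilateral deviation.
(Free, Free): Country B can switch to Low (59 → 62). Not NE.
(Free, Low): Country A can switch to Low (34 → 61). Not NE.
(Free, Medium): Country A can switch to Low (10 → 30). Not NE.
(Free, High): Country A can switch to Low (32 → 96). Not NE.
(Low, Free): Country A can switch to Free (33 → 99). Not NE.
(Low, Low): Country A can switch to Embargo (61 → 71). Not NE.
(Low, Medium): Country A can switch to Embargo (30 → 56). Not NE.
(Low, High): Country A gets 96, best alternative 49; Country B gets 72, best alternative 69. No profitable deviation — NE.
(Medium, Free): Country A can switch to Free (75 → 99). Not NE.
(Medium, Low): Country A can switch to Free (29 → 34). Not NE.
(Medium, Medium): Country A can switch to Low (24 → 30). Not NE.
(Medium, High): Country A can switch to Free (23 → 32). Not NE.
(High, Free): Country A can switch to Free (23 → 99). Not NE.
(Embargo, Low): Country A gets 71, best alternative 61; Country B gets 64, best alternative 52. No profitable deviation — NE.
(The remaining 6 profiles each have a profitable deviation by the same check.)

Pure-strategy Nash equilibria: (Low, High), (Embargo, Low)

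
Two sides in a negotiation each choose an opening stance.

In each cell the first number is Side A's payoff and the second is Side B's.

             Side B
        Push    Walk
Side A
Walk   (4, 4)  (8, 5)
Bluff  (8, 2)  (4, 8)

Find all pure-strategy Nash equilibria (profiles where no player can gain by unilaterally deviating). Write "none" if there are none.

Side A against Push: payoffs 4, 8 → best response Bluff.
Side A against Walk: payoffs 8, 4 → best response Walk.
Side B against Walk: payoffs 4, 5 → best response Walk.
Side B against Bluff: payoffs 2, 8 → best response Walk.
Mutual best responses: (Walk, Walk).

Pure NE: (Walk, Walk)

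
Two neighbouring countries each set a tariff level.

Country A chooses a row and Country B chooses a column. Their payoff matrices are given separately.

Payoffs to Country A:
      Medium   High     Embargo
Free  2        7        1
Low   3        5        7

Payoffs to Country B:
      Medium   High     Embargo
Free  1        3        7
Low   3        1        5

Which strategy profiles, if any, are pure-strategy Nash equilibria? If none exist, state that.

(Free, Medium): Country A can switch to Low (2 → 3). Not NE.
(Free, High): Country B can switch to Embargo (3 → 7). Not NE.
(Free, Embargo): Country A can switch to Low (1 → 7). Not NE.
(Low, Medium): Country B can switch to Embargo (3 → 5). Not NE.
(Low, High): Country A can switch to Free (5 → 7). Not NE.
(Low, Embargo): Country A gets 7, best alternative 1; Country B gets 5, best alternative 3. No profitable deviation — NE.

The unique pure-strategy Nash equilibrium is (Low, Embargo).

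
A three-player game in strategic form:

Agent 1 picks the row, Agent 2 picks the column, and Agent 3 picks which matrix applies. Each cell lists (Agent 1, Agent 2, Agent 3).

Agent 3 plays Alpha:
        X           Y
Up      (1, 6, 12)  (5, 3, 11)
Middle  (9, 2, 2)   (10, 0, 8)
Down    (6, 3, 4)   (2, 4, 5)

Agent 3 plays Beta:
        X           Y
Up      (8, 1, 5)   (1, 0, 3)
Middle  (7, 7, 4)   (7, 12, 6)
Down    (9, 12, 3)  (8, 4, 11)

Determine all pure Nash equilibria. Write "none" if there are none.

There is no pure-strategy Nash equilibrium.

Check each profile: it is a Nash equilibrium iff no player can strictly gain by switching unilaterally.
(Up, X, Alpha): Agent 1 can switch to Middle (1 → 9). Not NE.
(Up, X, Beta): Agent 1 can switch to Down (8 → 9). Not NE.
(Up, Y, Alpha): Agent 1 can switch to Middle (5 → 10). Not NE.
(Up, Y, Beta): Agent 1 can switch to Middle (1 → 7). Not NE.
(Middle, X, Alpha): Agent 3 can switch to Beta (2 → 4). Not NE.
(Middle, X, Beta): Agent 1 can switch to Up (7 → 8). Not NE.
(Middle, Y, Alpha): Agent 2 can switch to X (0 → 2). Not NE.
(Middle, Y, Beta): Agent 1 can switch to Down (7 → 8). Not NE.
(Down, X, Alpha): Agent 1 can switch to Middle (6 → 9). Not NE.
(Down, X, Beta): Agent 3 can switch to Alpha (3 → 4). Not NE.
(Down, Y, Alpha): Agent 1 can switch to Up (2 → 5). Not NE.
(Down, Y, Beta): Agent 2 can switch to X (4 → 12). Not NE.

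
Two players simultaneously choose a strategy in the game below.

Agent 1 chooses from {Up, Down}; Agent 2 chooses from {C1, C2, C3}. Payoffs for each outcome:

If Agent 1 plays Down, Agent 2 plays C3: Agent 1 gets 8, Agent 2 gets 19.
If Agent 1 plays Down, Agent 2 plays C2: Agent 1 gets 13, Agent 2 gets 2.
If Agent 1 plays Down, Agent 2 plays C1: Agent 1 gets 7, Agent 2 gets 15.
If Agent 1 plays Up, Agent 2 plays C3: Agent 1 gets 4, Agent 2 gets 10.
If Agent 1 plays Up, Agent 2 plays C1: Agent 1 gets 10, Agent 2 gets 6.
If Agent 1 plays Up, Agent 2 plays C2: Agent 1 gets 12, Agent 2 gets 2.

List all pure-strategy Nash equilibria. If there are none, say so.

Pure NE: (Down, C3)

Agent 1 against C1: payoffs 10, 7 → best response Up.
Agent 1 against C2: payoffs 12, 13 → best response Down.
Agent 1 against C3: payoffs 4, 8 → best response Down.
Agent 2 against Up: payoffs 6, 2, 10 → best response C3.
Agent 2 against Down: payoffs 15, 2, 19 → best response C3.
Mutual best responses: (Down, C3).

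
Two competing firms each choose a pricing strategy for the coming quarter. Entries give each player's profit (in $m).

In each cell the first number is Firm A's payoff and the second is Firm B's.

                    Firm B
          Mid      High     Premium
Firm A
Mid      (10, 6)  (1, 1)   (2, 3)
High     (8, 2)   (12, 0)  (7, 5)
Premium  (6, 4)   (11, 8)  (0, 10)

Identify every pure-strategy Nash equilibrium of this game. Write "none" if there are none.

(Mid, Mid), (High, Premium)

Firm A against Mid: payoffs 10, 8, 6 → best response Mid.
Firm A against High: payoffs 1, 12, 11 → best response High.
Firm A against Premium: payoffs 2, 7, 0 → best response High.
Firm B against Mid: payoffs 6, 1, 3 → best response Mid.
Firm B against High: payoffs 2, 0, 5 → best response Premium.
Firm B against Premium: payoffs 4, 8, 10 → best response Premium.
Mutual best responses: (Mid, Mid); (High, Premium).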